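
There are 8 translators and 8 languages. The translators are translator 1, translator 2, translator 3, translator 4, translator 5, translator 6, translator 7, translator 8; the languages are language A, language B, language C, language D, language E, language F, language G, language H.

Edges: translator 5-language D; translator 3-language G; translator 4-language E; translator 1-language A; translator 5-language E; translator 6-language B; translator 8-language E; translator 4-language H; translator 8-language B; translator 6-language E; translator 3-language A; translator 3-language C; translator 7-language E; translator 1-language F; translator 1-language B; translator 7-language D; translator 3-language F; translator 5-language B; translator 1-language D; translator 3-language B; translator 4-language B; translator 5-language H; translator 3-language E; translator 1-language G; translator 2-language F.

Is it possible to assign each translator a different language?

The set {translator 4, translator 5, translator 6, translator 7, translator 8} has only 4 neighbours ({language B, language D, language E, language H}), so by Hall's theorem at most 7 of the 8 translators can be matched.
Hence no matching covers every translator.

No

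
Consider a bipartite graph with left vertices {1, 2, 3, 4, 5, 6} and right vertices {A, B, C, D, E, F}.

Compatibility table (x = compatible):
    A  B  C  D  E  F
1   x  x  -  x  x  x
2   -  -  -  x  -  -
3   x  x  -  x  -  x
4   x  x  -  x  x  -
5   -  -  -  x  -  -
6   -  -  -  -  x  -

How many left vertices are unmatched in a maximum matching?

For example, pair 1-A, 2-D, 3-F, 4-B, 6-E.
The set {2, 5} has only 1 neighbour ({D}), so by Hall's theorem at most 5 of the 6 left vertices can be matched.
That matches 5 of the 6, leaving 1 unmatched; no matching can do better.

1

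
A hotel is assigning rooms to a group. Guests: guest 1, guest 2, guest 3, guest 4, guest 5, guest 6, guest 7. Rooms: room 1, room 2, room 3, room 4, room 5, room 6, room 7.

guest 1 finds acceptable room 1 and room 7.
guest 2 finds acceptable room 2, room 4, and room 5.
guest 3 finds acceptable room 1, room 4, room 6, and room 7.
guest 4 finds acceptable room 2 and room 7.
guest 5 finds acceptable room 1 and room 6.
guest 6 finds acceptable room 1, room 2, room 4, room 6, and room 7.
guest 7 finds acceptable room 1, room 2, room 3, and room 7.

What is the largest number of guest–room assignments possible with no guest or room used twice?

For example, pair guest 1→room 1, guest 2→room 5, guest 3→room 7, guest 4→room 2, guest 5→room 6, guest 6→room 4, guest 7→room 3.
All 7 guests are matched, so no larger matching exists.

7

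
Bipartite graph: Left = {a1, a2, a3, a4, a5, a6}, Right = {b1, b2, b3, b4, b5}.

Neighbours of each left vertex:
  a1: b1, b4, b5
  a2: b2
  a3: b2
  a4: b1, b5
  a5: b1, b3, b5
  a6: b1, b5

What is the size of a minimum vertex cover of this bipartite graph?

{a1, a4, a5, a6, b2} is a vertex cover of size 5: every edge has an endpoint in this set.
No smaller cover exists because a1–b4, a2–b2, a4–b1, a5–b3, a6–b5 is a matching of size 5, and a cover must include an endpoint of each of these disjoint edges (König's theorem).

5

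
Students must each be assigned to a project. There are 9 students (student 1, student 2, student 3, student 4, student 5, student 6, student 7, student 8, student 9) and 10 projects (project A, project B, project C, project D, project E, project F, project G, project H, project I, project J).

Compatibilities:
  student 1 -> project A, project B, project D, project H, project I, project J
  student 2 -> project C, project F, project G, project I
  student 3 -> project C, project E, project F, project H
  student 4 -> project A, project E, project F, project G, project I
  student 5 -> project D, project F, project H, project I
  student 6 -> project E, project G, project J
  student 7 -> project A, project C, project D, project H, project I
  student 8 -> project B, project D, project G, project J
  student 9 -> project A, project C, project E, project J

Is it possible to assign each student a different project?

For example, pair student 1→project B, student 2→project I, student 3→project C, student 4→project F, student 5→project H, student 6→project J, student 7→project A, student 8→project G, student 9→project E.
Every student is matched, so this matching saturates all of them.

Yes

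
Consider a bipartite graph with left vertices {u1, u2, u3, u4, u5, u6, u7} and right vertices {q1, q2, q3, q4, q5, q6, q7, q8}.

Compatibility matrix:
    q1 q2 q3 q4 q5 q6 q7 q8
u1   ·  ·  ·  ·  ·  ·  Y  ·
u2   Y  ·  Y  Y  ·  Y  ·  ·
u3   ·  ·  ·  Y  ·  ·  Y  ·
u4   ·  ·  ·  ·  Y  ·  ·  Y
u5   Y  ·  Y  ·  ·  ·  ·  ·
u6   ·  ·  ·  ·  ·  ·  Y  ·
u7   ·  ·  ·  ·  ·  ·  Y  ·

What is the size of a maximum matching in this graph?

5

For example, pair u1→q7, u2→q6, u3→q4, u4→q8, u5→q3.
The set {u1, u6, u7} has only 1 neighbour ({q7}), so by Hall's theorem at most 5 of the 7 left vertices can be matched.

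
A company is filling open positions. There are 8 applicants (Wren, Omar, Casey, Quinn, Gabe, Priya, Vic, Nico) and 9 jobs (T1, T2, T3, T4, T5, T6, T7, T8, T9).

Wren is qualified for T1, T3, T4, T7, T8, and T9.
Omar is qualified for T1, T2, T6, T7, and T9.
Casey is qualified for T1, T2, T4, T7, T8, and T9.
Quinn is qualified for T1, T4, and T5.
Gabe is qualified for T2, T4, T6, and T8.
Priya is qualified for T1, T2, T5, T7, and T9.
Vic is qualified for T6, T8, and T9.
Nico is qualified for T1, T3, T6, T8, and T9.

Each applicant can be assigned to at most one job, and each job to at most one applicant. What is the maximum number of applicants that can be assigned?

A valid assignment of size 8: Wren–T7, Omar–T6, Casey–T4, Quinn–T1, Gabe–T8, Priya–T5, Vic–T9, Nico–T3.
This saturates every applicant, so 8 is the maximum.

8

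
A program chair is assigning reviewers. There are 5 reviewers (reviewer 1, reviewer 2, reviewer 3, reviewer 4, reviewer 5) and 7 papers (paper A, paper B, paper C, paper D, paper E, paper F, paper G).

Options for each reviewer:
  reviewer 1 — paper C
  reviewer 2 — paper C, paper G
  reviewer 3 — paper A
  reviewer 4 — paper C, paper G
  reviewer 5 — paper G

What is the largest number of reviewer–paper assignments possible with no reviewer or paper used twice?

A valid assignment of size 3: reviewer 1–paper C, reviewer 2–paper G, reviewer 3–paper A.
The set {reviewer 1, reviewer 2, reviewer 4, reviewer 5} has only 2 neighbours ({paper C, paper G}), so by Hall's theorem at most 3 of the 5 reviewers can be matched.

3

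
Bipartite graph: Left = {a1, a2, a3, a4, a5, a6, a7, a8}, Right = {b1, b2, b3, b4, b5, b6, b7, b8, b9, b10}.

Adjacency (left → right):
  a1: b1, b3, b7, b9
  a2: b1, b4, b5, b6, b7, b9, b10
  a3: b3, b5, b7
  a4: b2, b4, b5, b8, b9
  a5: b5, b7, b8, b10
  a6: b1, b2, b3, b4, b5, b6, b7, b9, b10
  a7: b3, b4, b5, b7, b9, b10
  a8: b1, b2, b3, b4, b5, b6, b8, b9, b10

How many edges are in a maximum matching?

8

For example, pair a1-b9, a2-b6, a3-b3, a4-b4, a5-b8, a6-b7, a7-b5, a8-b1.
All 8 left vertices are matched, so no larger matching exists.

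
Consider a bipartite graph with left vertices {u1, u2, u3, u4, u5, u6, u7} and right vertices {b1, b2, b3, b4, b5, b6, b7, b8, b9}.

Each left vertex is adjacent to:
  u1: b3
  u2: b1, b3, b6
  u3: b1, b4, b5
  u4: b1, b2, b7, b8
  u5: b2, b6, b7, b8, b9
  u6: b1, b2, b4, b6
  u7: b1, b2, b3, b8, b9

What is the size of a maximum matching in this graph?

A valid assignment of size 7: u1-b3, u2-b6, u3-b5, u4-b8, u5-b7, u6-b4, u7-b1.
This saturates every left vertex, so 7 is the maximum.

7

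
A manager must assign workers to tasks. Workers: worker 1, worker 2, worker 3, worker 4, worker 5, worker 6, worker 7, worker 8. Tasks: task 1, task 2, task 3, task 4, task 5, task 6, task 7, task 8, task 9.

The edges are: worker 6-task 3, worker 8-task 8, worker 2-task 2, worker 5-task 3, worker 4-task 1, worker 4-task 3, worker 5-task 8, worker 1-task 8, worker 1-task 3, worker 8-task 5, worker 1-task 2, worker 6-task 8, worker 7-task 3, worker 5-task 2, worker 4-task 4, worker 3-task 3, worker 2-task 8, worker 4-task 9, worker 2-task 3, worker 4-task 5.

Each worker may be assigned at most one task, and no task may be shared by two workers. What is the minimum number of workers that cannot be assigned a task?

3

One maximum matching: worker 1-task 8, worker 2-task 2, worker 3-task 3, worker 4-task 4, worker 8-task 5.
The set {worker 1, worker 2, worker 3, worker 5, worker 6, worker 7} has only 3 neighbours ({task 2, task 3, task 8}), so by Hall's theorem at most 5 of the 8 workers can be matched.
That matches 5 of the 8, leaving 3 unmatched; no matching can do better.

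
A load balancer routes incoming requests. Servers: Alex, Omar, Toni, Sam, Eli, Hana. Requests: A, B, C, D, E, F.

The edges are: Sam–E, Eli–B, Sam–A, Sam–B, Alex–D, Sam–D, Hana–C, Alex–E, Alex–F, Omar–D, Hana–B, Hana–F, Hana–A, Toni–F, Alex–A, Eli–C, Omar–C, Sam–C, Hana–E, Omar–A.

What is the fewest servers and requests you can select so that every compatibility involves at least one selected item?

A maximum matching has 6 edges (e.g. Alex–D, Omar–C, Toni–F, Sam–E, Eli–B, Hana–A).
By König's theorem the minimum vertex cover has the same size. One such cover is {Alex, Omar, Toni, Sam, Eli, Hana}.

6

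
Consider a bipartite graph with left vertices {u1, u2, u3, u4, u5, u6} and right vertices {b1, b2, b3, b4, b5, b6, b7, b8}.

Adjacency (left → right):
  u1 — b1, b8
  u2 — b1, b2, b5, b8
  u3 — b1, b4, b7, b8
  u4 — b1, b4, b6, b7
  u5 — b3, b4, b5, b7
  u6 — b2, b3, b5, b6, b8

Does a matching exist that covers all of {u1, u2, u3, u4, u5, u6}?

For example, pair u1→b1, u2→b8, u3→b7, u4→b6, u5→b3, u6→b5.
All 6 left vertices are covered.

Yes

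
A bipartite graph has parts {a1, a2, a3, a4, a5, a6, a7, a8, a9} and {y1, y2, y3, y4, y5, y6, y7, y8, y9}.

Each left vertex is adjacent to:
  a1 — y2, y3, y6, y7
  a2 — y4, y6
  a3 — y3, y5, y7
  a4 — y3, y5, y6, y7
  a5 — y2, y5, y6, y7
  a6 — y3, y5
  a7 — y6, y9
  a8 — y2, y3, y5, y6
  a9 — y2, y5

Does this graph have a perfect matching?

The set {a1, a3, a4, a5, a6, a8, a9} has only 5 neighbours ({y2, y3, y5, y6, y7}), so by Hall's theorem at most 7 of the 9 left vertices can be matched.
Hence no matching covers every left vertex.

No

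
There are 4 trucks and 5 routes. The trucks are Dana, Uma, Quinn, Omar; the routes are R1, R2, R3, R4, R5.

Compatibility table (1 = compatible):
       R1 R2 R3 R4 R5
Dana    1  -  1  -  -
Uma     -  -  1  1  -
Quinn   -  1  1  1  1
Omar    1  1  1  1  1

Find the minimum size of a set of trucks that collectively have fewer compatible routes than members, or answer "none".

A matching saturating every truck exists, for instance Dana→R1, Uma→R4, Quinn→R5, Omar→R3.
By Hall's marriage theorem, this means |N(S)| ≥ |S| for every subset S, so no violating subset exists.

none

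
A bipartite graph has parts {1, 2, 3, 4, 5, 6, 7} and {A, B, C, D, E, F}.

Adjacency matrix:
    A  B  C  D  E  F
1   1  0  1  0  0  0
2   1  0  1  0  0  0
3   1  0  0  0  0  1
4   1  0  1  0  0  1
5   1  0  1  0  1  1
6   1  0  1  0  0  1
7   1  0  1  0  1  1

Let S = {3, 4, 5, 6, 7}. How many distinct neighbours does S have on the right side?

4

The union of neighbours of {3, 4, 5, 6, 7} is {A, C, E, F}, which has 4 elements.
Since |N(S)| = 4 < |S| = 5, Hall's condition fails for this subset.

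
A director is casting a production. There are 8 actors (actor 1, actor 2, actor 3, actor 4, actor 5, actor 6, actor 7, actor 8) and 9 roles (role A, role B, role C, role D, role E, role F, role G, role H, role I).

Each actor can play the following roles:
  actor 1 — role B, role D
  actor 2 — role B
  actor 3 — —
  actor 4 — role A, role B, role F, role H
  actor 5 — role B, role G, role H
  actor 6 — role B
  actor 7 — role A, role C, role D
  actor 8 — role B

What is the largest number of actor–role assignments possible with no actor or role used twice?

One maximum matching: actor 1-role D, actor 2-role B, actor 4-role H, actor 5-role G, actor 7-role A.
The set {actor 2, actor 3, actor 6, actor 8} has only 1 neighbour ({role B}), so by Hall's theorem at most 5 of the 8 actors can be matched.

5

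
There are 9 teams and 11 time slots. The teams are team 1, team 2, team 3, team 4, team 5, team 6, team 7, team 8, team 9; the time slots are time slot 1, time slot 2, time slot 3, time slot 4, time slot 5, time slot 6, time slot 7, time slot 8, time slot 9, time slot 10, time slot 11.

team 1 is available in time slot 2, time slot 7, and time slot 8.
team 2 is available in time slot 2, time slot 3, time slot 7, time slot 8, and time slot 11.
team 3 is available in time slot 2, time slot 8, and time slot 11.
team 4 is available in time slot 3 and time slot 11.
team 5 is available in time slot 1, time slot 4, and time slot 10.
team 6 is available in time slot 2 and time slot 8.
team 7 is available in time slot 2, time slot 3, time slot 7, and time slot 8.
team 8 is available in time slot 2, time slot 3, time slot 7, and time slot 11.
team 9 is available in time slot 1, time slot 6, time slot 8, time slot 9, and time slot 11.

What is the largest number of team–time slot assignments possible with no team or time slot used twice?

7

For example, pair team 1→time slot 7, team 2→time slot 8, team 3→time slot 11, team 4→time slot 3, team 5→time slot 10, team 6→time slot 2, team 9→time slot 9.
The set {team 1, team 2, team 3, team 4, team 6, team 7, team 8} has only 5 neighbours ({time slot 11, time slot 2, time slot 3, time slot 7, time slot 8}), so by Hall's theorem at most 7 of the 9 teams can be matched.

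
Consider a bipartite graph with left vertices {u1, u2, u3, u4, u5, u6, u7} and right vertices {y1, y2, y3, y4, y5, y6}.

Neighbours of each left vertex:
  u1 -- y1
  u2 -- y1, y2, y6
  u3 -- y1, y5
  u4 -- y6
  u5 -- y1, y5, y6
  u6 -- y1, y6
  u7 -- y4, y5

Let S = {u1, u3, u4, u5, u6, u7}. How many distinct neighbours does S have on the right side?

4

The union of neighbours of {u1, u3, u4, u5, u6, u7} is {y1, y4, y5, y6}, which has 4 elements.
Since |N(S)| = 4 < |S| = 6, Hall's condition fails for this subset.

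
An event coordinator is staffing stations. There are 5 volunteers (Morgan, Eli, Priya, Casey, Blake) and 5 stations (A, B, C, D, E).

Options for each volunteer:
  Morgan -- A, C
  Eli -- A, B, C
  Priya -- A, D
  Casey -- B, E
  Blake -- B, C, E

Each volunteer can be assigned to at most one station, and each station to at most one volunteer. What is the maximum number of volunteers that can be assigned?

One maximum matching: Morgan-A, Eli-C, Priya-D, Casey-E, Blake-B.
All 5 volunteers are matched, so no larger matching exists.

5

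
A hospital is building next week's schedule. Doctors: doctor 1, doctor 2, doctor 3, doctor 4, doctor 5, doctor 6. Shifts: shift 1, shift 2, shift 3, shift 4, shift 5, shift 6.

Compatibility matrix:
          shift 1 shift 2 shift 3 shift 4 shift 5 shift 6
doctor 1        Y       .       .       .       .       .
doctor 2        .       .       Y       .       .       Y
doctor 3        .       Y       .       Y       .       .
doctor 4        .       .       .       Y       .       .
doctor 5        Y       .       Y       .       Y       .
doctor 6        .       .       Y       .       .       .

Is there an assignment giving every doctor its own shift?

Yes

For example, pair doctor 1–shift 1, doctor 2–shift 6, doctor 3–shift 2, doctor 4–shift 4, doctor 5–shift 5, doctor 6–shift 3.
All 6 doctors are covered.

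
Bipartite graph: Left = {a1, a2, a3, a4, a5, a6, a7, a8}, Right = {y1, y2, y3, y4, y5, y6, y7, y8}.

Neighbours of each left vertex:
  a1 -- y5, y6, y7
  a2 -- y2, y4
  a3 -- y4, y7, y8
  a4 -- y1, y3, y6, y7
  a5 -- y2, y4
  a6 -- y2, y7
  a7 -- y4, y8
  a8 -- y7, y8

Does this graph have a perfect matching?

The set {a2, a3, a5, a6, a7, a8} has only 4 neighbours ({y2, y4, y7, y8}), so by Hall's theorem at most 6 of the 8 left vertices can be matched.
Hence no matching covers every left vertex.

No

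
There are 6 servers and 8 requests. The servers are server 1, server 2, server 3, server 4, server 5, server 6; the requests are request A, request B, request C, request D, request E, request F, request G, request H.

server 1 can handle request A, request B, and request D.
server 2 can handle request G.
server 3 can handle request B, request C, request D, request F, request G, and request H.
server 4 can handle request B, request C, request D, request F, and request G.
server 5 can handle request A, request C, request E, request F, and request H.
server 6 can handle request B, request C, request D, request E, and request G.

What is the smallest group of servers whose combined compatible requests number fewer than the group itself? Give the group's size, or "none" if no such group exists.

none

A matching saturating every server exists, for instance server 1→request D, server 2→request G, server 3→request F, server 4→request C, server 5→request H, server 6→request E.
By Hall's marriage theorem, this means |N(S)| ≥ |S| for every subset S, so no violating subset exists.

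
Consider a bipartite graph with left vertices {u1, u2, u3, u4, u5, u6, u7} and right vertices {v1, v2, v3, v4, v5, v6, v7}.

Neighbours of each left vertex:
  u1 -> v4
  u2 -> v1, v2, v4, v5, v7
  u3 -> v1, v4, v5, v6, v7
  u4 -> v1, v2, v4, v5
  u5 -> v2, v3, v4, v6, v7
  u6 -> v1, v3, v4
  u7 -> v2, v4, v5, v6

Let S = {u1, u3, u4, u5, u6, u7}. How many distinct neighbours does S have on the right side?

7

The union of neighbours of {u1, u3, u4, u5, u6, u7} is {v1, v2, v3, v4, v5, v6, v7}, which has 7 elements.
Since |N(S)| = 7 ≥ |S| = 6, Hall's condition holds for this subset.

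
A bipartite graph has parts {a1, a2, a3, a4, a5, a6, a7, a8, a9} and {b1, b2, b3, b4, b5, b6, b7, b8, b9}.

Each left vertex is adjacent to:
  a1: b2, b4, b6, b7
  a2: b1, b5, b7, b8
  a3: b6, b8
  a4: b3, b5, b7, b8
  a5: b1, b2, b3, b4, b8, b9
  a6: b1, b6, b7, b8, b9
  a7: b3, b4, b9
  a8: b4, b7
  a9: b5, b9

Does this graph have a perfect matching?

Yes

For example, pair a1→b2, a2→b8, a3→b6, a4→b3, a5→b1, a6→b7, a7→b9, a8→b4, a9→b5.
All 9 left vertices are covered.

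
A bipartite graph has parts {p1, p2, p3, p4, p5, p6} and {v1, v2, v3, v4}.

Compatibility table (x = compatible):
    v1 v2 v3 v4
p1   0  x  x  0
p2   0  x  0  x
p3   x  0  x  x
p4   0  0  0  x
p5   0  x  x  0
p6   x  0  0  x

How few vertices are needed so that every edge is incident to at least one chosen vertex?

{v1, v2, v3, v4} is a vertex cover of size 4: every edge has an endpoint in this set.
No smaller cover exists because p1–v3, p2–v2, p3–v1, p4–v4 is a matching of size 4, and a cover must include an endpoint of each of these disjoint edges (König's theorem).

4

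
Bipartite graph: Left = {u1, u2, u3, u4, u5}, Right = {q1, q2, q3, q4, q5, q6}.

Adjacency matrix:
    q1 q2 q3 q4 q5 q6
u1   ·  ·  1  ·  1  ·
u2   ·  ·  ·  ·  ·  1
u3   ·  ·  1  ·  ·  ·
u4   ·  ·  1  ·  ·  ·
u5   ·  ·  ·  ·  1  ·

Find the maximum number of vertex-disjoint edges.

3

One maximum matching: u1→q5, u2→q6, u3→q3.
The set {u1, u3, u4, u5} has only 2 neighbours ({q3, q5}), so by Hall's theorem at most 3 of the 5 left vertices can be matched.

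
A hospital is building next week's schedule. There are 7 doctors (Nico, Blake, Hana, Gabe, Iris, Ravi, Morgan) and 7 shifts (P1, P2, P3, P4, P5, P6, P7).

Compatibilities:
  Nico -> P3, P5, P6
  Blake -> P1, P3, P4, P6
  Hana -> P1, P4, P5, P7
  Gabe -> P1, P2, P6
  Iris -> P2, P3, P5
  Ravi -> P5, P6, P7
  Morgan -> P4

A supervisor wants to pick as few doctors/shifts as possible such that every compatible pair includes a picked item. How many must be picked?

7

A maximum matching has 7 edges (e.g. Nico–P6, Blake–P1, Hana–P5, Gabe–P2, Iris–P3, Ravi–P7, Morgan–P4).
By König's theorem the minimum vertex cover has the same size. One such cover is {Nico, Blake, Hana, Gabe, Iris, Ravi, Morgan}.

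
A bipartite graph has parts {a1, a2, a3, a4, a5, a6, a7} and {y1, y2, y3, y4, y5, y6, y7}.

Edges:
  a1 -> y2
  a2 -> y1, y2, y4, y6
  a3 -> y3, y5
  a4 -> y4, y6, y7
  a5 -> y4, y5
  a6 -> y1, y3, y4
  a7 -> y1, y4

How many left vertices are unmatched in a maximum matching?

One maximum matching: a1–y2, a2–y6, a3–y5, a4–y7, a5–y4, a6–y3, a7–y1.
All 7 left vertices are matched, so no larger matching exists.
That matches 7 of the 7, leaving 0 unmatched; no matching can do better.

0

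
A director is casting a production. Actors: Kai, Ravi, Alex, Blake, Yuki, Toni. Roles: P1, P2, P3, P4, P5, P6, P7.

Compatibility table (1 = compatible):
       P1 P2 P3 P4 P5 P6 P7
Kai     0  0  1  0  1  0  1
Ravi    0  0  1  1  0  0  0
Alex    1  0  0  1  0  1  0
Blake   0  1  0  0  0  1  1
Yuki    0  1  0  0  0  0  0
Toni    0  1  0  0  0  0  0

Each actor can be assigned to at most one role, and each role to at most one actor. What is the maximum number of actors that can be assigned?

5

One maximum matching: Kai→P5, Ravi→P4, Alex→P1, Blake→P7, Yuki→P2.
The set {Yuki, Toni} has only 1 neighbour ({P2}), so by Hall's theorem at most 5 of the 6 actors can be matched.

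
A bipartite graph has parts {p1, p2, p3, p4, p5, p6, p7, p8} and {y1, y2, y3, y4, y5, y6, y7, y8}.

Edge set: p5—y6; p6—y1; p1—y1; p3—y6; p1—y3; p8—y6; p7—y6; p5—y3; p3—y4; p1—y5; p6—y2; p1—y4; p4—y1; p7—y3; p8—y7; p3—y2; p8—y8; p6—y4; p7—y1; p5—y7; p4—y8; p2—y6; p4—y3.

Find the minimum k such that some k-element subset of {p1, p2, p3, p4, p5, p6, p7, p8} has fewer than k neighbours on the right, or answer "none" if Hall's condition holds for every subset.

A matching saturating every left vertex exists, for instance p1→y5, p2→y6, p3→y4, p4→y8, p5→y3, p6→y2, p7→y1, p8→y7.
By Hall's marriage theorem, this means |N(S)| ≥ |S| for every subset S, so no violating subset exists.

none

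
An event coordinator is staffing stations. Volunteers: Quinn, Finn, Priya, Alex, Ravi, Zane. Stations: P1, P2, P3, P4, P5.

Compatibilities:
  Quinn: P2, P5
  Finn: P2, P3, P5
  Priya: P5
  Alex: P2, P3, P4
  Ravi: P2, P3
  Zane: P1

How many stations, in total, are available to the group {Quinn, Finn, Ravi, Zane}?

4

The union of neighbours of {Quinn, Finn, Ravi, Zane} is {P1, P2, P3, P5}, which has 4 elements.
Since |N(S)| = 4 ≥ |S| = 4, Hall's condition holds for this subset.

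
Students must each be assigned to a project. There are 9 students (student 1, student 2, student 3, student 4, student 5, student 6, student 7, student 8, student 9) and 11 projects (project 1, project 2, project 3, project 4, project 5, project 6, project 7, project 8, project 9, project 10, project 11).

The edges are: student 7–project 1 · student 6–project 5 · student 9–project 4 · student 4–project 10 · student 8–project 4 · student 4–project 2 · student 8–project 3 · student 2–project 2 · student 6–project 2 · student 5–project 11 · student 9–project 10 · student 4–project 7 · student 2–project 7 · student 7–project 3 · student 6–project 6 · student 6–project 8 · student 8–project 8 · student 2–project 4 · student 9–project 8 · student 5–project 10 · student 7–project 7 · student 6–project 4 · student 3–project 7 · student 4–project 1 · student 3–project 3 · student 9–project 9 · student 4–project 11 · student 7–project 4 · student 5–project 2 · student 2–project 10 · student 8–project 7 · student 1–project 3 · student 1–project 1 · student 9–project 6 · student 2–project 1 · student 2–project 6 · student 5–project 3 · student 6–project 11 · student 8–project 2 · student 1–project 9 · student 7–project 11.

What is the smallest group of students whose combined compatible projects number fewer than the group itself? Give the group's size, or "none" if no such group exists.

none

A matching saturating every student exists, for instance student 1→project 1, student 2→project 10, student 3→project 7, student 4→project 2, student 5→project 11, student 6→project 6, student 7→project 4, student 8→project 3, student 9→project 9.
By Hall's marriage theorem, this means |N(S)| ≥ |S| for every subset S, so no violating subset exists.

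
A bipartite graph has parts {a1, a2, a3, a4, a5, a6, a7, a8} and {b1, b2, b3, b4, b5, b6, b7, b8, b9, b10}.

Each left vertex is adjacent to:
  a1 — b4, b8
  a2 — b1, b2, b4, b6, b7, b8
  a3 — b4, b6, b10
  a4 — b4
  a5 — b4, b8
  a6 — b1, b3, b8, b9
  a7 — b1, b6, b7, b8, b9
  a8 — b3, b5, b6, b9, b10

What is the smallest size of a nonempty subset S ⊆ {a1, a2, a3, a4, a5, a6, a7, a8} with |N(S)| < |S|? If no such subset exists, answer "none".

Take S = {a1, a4, a5}. Its neighbourhood is {b4, b8}, so |N(S)| = 2 < |S| = 3.
Every subset of size less than 3 has at least as many neighbours as members, so 3 is the minimum.

3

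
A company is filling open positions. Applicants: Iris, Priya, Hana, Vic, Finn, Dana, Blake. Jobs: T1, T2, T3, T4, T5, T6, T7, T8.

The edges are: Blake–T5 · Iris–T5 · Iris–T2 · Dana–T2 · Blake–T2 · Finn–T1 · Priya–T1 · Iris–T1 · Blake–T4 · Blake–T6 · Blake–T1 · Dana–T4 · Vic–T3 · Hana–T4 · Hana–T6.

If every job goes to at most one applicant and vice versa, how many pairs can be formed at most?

6

One maximum matching: Iris→T5, Priya→T1, Hana→T6, Vic→T3, Dana→T2, Blake→T4.
The set {Priya, Finn} has only 1 neighbour ({T1}), so by Hall's theorem at most 6 of the 7 applicants can be matched.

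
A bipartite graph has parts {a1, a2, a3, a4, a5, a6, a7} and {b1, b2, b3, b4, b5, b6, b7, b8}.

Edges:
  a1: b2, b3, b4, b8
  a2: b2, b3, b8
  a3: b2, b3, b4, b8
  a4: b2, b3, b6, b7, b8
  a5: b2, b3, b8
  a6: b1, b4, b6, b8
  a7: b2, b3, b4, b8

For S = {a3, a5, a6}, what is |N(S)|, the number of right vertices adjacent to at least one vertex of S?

The union of neighbours of {a3, a5, a6} is {b1, b2, b3, b4, b6, b8}, which has 6 elements.
Since |N(S)| = 6 ≥ |S| = 3, Hall's condition holds for this subset.

6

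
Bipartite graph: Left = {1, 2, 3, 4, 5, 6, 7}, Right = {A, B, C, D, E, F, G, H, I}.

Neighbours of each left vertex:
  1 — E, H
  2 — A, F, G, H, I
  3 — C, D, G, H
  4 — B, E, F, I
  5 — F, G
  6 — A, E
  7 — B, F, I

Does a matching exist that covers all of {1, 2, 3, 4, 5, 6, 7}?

For example, pair 1→H, 2→G, 3→C, 4→E, 5→F, 6→A, 7→B.
All 7 left vertices are covered.

Yes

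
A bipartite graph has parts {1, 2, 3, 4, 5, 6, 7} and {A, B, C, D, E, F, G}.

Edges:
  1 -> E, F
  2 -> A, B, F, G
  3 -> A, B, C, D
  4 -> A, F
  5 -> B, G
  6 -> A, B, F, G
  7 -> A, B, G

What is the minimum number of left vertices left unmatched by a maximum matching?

1

One maximum matching: 1→E, 2→F, 3→C, 4→A, 5→G, 6→B.
The set {2, 4, 5, 6, 7} has only 4 neighbours ({A, B, F, G}), so by Hall's theorem at most 6 of the 7 left vertices can be matched.
That matches 6 of the 7, leaving 1 unmatched; no matching can do better.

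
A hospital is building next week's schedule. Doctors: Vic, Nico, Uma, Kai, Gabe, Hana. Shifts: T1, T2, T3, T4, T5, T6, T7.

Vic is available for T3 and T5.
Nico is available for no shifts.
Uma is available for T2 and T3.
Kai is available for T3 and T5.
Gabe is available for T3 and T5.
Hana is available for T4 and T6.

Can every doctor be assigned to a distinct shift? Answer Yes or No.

The set {Vic, Nico, Kai, Gabe} has only 2 neighbours ({T3, T5}), so by Hall's theorem at most 4 of the 6 doctors can be matched.
Hence no matching covers every doctor.

No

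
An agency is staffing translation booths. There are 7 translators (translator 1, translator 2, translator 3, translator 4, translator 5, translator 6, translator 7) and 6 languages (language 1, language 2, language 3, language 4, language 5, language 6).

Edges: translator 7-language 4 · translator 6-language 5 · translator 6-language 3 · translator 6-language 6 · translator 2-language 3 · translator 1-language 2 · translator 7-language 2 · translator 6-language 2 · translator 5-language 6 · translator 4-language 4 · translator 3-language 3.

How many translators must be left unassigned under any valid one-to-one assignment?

For example, pair translator 1-language 2, translator 2-language 3, translator 4-language 4, translator 5-language 6, translator 6-language 5.
The set {translator 1, translator 2, translator 3, translator 4, translator 7} has only 3 neighbours ({language 2, language 3, language 4}), so by Hall's theorem at most 5 of the 7 translators can be matched.
That matches 5 of the 7, leaving 2 unmatched; no matching can do better.

2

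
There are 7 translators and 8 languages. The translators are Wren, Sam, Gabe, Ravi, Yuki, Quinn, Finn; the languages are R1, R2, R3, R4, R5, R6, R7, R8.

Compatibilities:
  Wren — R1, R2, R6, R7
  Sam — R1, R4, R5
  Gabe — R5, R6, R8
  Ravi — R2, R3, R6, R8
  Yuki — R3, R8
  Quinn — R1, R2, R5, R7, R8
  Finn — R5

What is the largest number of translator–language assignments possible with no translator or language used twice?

7

For example, pair Wren–R7, Sam–R4, Gabe–R8, Ravi–R6, Yuki–R3, Quinn–R2, Finn–R5.
All 7 translators are matched, so no larger matching exists.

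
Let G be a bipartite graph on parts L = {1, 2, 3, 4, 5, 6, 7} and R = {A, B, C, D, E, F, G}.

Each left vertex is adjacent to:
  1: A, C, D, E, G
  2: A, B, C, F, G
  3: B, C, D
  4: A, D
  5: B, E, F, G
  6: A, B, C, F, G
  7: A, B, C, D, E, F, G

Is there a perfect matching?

Yes

A valid assignment of size 7: 1-E, 2-B, 3-C, 4-D, 5-F, 6-A, 7-G.
All 7 left vertices are covered.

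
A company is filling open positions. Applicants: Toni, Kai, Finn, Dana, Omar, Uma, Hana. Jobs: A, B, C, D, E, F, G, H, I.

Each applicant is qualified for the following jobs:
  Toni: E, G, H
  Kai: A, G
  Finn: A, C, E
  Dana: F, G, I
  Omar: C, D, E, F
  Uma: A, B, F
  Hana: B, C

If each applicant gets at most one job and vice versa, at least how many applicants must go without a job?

A valid assignment of size 7: Toni-E, Kai-A, Finn-C, Dana-G, Omar-D, Uma-F, Hana-B.
All 7 applicants are matched, so no larger matching exists.
That matches 7 of the 7, leaving 0 unmatched; no matching can do better.

0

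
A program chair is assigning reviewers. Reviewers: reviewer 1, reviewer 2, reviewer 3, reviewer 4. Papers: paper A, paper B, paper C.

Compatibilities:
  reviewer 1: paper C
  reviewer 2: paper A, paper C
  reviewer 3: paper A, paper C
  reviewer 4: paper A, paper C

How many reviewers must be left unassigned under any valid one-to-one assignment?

A valid assignment of size 2: reviewer 1-paper C, reviewer 2-paper A.
The set {reviewer 1, reviewer 2, reviewer 3, reviewer 4} has only 2 neighbours ({paper A, paper C}), so by Hall's theorem at most 2 of the 4 reviewers can be matched.
That matches 2 of the 4, leaving 2 unmatched; no matching can do better.

2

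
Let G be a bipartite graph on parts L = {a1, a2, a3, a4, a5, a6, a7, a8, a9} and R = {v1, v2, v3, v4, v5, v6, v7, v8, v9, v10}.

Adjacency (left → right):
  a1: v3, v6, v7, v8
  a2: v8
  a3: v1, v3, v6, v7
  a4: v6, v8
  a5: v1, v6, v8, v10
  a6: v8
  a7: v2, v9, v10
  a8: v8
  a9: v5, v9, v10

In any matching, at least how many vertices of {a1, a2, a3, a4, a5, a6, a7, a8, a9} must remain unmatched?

One maximum matching: a1–v3, a2–v8, a3–v7, a4–v6, a5–v1, a7–v2, a9–v10.
The set {a2, a6, a8} has only 1 neighbour ({v8}), so by Hall's theorem at most 7 of the 9 left vertices can be matched.
That matches 7 of the 9, leaving 2 unmatched; no matching can do better.

2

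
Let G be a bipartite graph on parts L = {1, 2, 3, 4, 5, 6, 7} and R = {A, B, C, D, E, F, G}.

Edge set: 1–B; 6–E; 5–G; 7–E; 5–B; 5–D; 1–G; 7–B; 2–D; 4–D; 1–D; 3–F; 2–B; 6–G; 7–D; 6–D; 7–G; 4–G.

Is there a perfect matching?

The set {1, 2, 4, 5, 6, 7} has only 4 neighbours ({B, D, E, G}), so by Hall's theorem at most 5 of the 7 left vertices can be matched.
Hence no matching covers every left vertex.

No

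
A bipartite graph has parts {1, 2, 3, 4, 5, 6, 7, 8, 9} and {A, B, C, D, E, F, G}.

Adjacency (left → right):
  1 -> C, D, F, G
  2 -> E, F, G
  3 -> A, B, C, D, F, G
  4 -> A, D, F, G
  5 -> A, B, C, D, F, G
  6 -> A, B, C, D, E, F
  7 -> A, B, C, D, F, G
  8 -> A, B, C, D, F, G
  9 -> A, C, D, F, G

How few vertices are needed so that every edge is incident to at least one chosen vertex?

7

The 7 edges 1–C, 2–F, 3–A, 4–D, 5–B, 6–E, 7–G form a matching, so any vertex cover needs at least 7 vertices (one per matched edge).
Conversely {A, B, C, D, E, F, G} meets every edge and has exactly 7 vertices, so 7 is optimal.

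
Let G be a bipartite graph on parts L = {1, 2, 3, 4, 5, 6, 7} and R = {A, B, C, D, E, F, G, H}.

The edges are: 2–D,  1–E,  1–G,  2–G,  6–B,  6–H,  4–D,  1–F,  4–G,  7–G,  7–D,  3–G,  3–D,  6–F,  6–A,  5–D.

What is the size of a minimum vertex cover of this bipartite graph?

The 4 edges 1–E, 2–D, 3–G, 6–B form a matching, so any vertex cover needs at least 4 vertices (one per matched edge).
Conversely {1, 6, D, G} meets every edge and has exactly 4 vertices, so 4 is optimal.

4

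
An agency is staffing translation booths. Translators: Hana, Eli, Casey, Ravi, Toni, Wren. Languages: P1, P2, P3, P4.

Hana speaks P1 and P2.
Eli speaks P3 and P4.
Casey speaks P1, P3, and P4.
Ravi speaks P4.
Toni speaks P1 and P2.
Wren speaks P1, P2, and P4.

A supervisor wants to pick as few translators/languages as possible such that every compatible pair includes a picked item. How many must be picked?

4

A maximum matching has 4 edges (e.g. Hana–P2, Eli–P3, Casey–P1, Ravi–P4).
By König's theorem the minimum vertex cover has the same size. One such cover is {P1, P2, P3, P4}.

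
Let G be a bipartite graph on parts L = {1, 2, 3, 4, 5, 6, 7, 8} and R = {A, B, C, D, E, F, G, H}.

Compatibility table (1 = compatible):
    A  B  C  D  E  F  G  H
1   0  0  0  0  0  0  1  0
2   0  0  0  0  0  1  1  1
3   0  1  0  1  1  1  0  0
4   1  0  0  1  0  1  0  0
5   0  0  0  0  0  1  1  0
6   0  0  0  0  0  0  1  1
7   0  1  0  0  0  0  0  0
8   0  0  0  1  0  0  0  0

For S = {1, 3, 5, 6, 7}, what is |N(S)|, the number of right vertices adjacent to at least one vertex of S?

6

The union of neighbours of {1, 3, 5, 6, 7} is {B, D, E, F, G, H}, which has 6 elements.
Since |N(S)| = 6 ≥ |S| = 5, Hall's condition holds for this subset.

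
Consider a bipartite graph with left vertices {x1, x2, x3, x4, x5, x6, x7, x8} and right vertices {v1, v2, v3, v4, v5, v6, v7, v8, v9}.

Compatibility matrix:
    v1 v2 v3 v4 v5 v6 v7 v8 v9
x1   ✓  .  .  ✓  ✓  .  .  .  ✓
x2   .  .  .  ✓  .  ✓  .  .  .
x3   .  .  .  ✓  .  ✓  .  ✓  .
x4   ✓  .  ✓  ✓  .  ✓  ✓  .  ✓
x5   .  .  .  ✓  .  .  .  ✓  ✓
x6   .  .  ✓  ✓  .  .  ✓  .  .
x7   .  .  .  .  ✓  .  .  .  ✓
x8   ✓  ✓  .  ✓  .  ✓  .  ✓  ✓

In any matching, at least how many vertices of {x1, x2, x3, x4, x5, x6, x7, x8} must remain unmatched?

0

One maximum matching: x1→v1, x2→v6, x3→v8, x4→v3, x5→v4, x6→v7, x7→v9, x8→v2.
All 8 left vertices are matched, so no larger matching exists.
That matches 8 of the 8, leaving 0 unmatched; no matching can do better.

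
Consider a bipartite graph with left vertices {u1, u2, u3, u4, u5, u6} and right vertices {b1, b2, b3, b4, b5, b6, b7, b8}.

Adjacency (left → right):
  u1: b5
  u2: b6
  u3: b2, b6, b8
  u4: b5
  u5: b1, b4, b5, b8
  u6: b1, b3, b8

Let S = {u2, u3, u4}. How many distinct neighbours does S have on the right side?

4

The union of neighbours of {u2, u3, u4} is {b2, b5, b6, b8}, which has 4 elements.
Since |N(S)| = 4 ≥ |S| = 3, Hall's condition holds for this subset.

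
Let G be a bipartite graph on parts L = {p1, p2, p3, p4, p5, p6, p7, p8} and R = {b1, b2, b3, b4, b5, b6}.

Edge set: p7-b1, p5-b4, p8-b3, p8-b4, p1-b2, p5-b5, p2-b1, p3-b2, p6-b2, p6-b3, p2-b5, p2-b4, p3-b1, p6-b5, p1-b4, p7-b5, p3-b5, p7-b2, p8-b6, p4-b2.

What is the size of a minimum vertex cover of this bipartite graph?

A maximum matching has 6 edges (e.g. p1–b4, p2–b5, p3–b1, p4–b2, p6–b3, p8–b6).
By König's theorem the minimum vertex cover has the same size. One such cover is {p6, p8, b1, b2, b4, b5}.

6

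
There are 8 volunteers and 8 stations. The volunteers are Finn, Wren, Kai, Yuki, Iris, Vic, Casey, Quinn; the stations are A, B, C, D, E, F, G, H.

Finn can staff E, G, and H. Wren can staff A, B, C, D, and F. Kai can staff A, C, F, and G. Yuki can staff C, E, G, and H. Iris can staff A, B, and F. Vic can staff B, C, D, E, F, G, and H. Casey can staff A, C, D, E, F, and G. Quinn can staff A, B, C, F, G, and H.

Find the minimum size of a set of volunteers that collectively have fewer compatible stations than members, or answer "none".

A matching saturating every volunteer exists, for instance Finn→H, Wren→B, Kai→C, Yuki→E, Iris→F, Vic→D, Casey→A, Quinn→G.
By Hall's marriage theorem, this means |N(S)| ≥ |S| for every subset S, so no violating subset exists.

none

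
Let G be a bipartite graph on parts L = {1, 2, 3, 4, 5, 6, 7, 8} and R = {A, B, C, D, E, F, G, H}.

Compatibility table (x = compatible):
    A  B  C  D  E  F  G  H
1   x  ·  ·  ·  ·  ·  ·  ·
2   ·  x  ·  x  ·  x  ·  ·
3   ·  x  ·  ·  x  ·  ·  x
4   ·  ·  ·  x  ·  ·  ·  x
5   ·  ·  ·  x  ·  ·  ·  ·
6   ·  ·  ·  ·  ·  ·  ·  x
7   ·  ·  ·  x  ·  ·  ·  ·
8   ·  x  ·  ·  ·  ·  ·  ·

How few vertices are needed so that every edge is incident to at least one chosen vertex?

6

{1, 2, 3, 8, D, H} is a vertex cover of size 6: every edge has an endpoint in this set.
No smaller cover exists because 1–A, 2–F, 3–E, 4–H, 5–D, 8–B is a matching of size 6, and a cover must include an endpoint of each of these disjoint edges (König's theorem).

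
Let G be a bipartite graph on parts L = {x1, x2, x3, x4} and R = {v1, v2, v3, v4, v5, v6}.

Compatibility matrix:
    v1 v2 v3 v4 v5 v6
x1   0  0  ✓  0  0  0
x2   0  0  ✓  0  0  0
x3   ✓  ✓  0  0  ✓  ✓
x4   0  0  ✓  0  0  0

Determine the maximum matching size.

2

A valid assignment of size 2: x1–v3, x3–v2.
The set {x1, x2, x4} has only 1 neighbour ({v3}), so by Hall's theorem at most 2 of the 4 left vertices can be matched.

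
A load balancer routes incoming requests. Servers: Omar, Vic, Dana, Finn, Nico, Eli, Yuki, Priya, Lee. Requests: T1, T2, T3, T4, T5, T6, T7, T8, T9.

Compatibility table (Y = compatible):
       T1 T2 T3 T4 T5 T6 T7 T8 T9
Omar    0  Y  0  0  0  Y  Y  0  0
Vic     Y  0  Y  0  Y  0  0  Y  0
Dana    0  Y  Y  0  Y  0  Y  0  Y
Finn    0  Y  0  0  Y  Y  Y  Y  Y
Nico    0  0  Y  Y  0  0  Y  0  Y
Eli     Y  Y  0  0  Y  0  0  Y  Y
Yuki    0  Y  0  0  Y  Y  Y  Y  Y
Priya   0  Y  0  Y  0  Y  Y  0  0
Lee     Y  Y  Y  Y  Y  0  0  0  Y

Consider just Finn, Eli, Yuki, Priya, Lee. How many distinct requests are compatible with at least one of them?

9

The union of neighbours of {Finn, Eli, Yuki, Priya, Lee} is {T1, T2, T3, T4, T5, T6, T7, T8, T9}, which has 9 elements.
Since |N(S)| = 9 ≥ |S| = 5, Hall's condition holds for this subset.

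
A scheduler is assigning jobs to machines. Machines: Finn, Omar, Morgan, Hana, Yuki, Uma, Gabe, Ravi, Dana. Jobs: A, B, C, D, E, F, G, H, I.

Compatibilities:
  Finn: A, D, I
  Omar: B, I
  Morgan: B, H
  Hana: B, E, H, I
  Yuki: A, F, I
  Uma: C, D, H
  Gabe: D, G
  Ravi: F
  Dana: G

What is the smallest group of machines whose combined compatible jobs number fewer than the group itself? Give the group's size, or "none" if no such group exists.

none

A matching saturating every machine exists, for instance Finn→I, Omar→B, Morgan→H, Hana→E, Yuki→A, Uma→C, Gabe→D, Ravi→F, Dana→G.
By Hall's marriage theorem, this means |N(S)| ≥ |S| for every subset S, so no violating subset exists.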